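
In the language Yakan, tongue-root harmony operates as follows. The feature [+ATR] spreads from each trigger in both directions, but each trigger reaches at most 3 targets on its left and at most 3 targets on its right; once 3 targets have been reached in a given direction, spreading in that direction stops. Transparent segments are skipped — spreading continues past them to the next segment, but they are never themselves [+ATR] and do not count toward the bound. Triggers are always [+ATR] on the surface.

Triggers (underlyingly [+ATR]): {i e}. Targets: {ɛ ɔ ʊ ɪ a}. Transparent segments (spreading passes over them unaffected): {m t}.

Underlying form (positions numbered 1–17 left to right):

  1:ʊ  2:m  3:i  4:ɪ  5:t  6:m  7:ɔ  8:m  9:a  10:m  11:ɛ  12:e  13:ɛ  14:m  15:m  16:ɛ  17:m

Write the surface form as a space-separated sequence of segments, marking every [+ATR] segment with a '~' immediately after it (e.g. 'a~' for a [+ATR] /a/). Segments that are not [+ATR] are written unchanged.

From /i/ at 3 rightward: 4 /ɪ/ → [+ATR]; 5 /t/ transparent; 6 /m/ transparent; 7 /ɔ/ → [+ATR]; 8 /m/ transparent; 9 /a/ → [+ATR]; bound reached.
From /i/ at 3 leftward: 2 /m/ transparent; 1 /ʊ/ → [+ATR]; word edge.
From /e/ at 12 rightward: 13 /ɛ/ → [+ATR]; 14 /m/ transparent; 15 /m/ transparent; 16 /ɛ/ → [+ATR]; 17 /m/ transparent; word edge.
From /e/ at 12 leftward: 11 /ɛ/ → [+ATR]; 10 /m/ transparent; 9 /a/ → [+ATR]; 8 /m/ transparent; 7 /ɔ/ → [+ATR]; bound reached.
[+ATR] positions on the surface: 1 3 4 7 9 11 12 13 16.

ʊ~ m i~ ɪ~ t m ɔ~ m a~ m ɛ~ e~ ɛ~ m m ɛ~ m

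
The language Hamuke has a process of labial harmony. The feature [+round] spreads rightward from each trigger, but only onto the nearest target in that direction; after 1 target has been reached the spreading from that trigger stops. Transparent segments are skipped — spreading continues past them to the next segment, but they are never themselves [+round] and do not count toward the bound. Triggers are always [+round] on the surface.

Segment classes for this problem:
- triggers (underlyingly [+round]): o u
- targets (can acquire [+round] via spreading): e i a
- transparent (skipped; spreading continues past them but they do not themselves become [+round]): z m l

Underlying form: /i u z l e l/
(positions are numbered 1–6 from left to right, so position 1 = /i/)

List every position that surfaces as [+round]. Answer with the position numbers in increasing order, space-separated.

From /u/ at 2 rightward: 3 /z/ transparent; 4 /l/ transparent; 5 /e/ → [+round]; bound reached.
Target with no active source: position 1 stays [-round].

2 5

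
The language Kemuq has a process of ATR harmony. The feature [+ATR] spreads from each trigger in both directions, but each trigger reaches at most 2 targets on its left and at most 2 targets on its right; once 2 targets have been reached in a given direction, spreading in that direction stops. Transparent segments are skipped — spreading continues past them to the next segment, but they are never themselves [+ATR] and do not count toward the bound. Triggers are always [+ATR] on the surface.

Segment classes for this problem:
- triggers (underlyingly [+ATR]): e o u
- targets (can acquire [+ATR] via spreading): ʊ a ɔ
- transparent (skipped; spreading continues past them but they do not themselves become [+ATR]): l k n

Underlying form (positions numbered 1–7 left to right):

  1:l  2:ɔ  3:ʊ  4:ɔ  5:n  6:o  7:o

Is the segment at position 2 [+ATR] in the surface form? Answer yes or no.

From /o/ at 6 rightward: 7 /o/ is itself a trigger — this domain ends here.
From /o/ at 6 leftward: 5 /n/ transparent; 4 /ɔ/ → [+ATR]; 3 /ʊ/ → [+ATR]; bound reached.
From /o/ at 7 rightward: word edge.
From /o/ at 7 leftward: 6 /o/ is itself a trigger — this domain ends here.
Target with no active source: position 2 stays [-ATR].
[+ATR] positions on the surface: 3 4 6 7.

no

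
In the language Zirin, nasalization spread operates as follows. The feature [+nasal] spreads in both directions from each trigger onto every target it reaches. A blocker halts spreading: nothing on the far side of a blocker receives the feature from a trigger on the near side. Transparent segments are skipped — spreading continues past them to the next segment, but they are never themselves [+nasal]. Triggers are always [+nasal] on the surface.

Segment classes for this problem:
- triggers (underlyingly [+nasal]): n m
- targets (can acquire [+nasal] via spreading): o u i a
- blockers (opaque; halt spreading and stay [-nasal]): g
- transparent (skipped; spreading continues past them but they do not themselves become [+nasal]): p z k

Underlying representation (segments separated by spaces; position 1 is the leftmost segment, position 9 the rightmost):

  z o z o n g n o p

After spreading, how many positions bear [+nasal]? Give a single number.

5

From /n/ at 5 rightward: 6 /g/ blocks.
From /n/ at 5 leftward: 4 /o/ → [+nasal]; 3 /z/ transparent; 2 /o/ → [+nasal]; 1 /z/ transparent; word edge.
From /n/ at 7 rightward: 8 /o/ → [+nasal]; 9 /p/ transparent; word edge.
From /n/ at 7 leftward: 6 /g/ blocks.
[+nasal] positions on the surface: 2 4 5 7 8.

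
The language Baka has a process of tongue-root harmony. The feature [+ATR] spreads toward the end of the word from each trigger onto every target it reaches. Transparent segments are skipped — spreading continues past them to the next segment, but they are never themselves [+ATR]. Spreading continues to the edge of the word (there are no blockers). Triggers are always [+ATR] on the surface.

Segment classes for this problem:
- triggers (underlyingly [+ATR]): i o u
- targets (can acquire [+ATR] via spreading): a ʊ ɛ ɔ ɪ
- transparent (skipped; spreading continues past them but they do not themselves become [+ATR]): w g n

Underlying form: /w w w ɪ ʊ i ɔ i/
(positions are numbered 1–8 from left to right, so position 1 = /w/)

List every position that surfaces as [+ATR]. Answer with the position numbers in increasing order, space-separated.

From /i/ at 6 rightward: 7 /ɔ/ → [+ATR]; 8 /i/ is itself a trigger — this domain ends here.
From /i/ at 8 rightward: word edge.
Targets with no active source: positions 4 5 stay [-ATR].

6 7 8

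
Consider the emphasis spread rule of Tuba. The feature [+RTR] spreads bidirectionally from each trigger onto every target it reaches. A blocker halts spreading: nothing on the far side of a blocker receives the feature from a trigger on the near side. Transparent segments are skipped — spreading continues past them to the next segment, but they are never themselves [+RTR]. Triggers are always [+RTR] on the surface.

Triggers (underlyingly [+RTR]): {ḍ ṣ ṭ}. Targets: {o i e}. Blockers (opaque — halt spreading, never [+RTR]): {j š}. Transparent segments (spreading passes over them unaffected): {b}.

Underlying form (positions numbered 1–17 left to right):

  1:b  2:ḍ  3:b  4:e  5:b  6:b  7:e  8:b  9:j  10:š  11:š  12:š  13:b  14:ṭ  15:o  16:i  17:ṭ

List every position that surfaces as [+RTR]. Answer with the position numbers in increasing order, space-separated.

2 4 7 14 15 16 17

From /ḍ/ at 2 rightward: 3 /b/ transparent; 4 /e/ → [+RTR]; 5 /b/ transparent; 6 /b/ transparent; 7 /e/ → [+RTR]; 8 /b/ transparent; 9 /j/ blocks.
From /ḍ/ at 2 leftward: 1 /b/ transparent; word edge.
From /ṭ/ at 14 rightward: 15 /o/ → [+RTR]; 16 /i/ → [+RTR]; 17 /ṭ/ is itself a trigger — this domain ends here.
From /ṭ/ at 14 leftward: 13 /b/ transparent; 12 /š/ blocks.
From /ṭ/ at 17 rightward: word edge.
From /ṭ/ at 17 leftward: 16 /i/ → [+RTR]; 15 /o/ → [+RTR]; 14 /ṭ/ is itself a trigger — this domain ends here.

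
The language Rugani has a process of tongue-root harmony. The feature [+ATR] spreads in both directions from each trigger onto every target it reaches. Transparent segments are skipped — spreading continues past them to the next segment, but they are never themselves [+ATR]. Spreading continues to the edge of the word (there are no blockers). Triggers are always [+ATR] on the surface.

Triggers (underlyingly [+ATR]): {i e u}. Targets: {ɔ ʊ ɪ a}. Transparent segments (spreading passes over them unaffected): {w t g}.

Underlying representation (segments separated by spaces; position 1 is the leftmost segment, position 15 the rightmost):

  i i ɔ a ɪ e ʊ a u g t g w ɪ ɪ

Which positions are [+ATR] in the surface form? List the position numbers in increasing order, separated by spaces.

From /i/ at 1 rightward: 2 /i/ is itself a trigger — this domain ends here.
From /i/ at 1 leftward: word edge.
From /i/ at 2 rightward: 3 /ɔ/ → [+ATR]; 4 /a/ → [+ATR]; 5 /ɪ/ → [+ATR]; 6 /e/ is itself a trigger — this domain ends here.
From /i/ at 2 leftward: 1 /i/ is itself a trigger — this domain ends here.
From /e/ at 6 rightward: 7 /ʊ/ → [+ATR]; 8 /a/ → [+ATR]; 9 /u/ is itself a trigger — this domain ends here.
From /e/ at 6 leftward: 5 /ɪ/ → [+ATR]; 4 /a/ → [+ATR]; 3 /ɔ/ → [+ATR]; 2 /i/ is itself a trigger — this domain ends here.
From /u/ at 9 rightward: 10 /g/ transparent; 11 /t/ transparent; 12 /g/ transparent; 13 /w/ transparent; 14 /ɪ/ → [+ATR]; 15 /ɪ/ → [+ATR]; word edge.
From /u/ at 9 leftward: 8 /a/ → [+ATR]; 7 /ʊ/ → [+ATR]; 6 /e/ is itself a trigger — this domain ends here.

1 2 3 4 5 6 7 8 9 14 15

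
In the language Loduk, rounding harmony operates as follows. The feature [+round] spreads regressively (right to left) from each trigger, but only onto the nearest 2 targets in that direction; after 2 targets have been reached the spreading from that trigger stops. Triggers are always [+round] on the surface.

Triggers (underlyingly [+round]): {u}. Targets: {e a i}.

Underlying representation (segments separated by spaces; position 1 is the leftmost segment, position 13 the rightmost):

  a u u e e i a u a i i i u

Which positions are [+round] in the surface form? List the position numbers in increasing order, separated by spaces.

1 2 3 6 7 8 11 12 13

From /u/ at 2 leftward: 1 /a/ → [+round]; word edge.
From /u/ at 3 leftward: 2 /u/ is itself a trigger — this domain ends here.
From /u/ at 8 leftward: 7 /a/ → [+round]; 6 /i/ → [+round]; bound reached.
From /u/ at 13 leftward: 12 /i/ → [+round]; 11 /i/ → [+round]; bound reached.
Targets with no active source: positions 4 5 9 10 stay [-round].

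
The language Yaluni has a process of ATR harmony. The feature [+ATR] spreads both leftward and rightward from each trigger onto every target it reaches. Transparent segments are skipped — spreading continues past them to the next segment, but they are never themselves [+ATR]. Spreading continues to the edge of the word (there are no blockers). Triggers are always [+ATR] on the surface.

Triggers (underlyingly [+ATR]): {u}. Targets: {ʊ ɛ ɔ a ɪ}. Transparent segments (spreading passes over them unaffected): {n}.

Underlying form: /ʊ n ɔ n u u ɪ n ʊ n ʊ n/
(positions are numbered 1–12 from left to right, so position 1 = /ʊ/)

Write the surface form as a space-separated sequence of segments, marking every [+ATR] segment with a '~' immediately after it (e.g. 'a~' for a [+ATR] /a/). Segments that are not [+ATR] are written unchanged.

From /u/ at 5 rightward: 6 /u/ is itself a trigger — this domain ends here.
From /u/ at 5 leftward: 4 /n/ transparent; 3 /ɔ/ → [+ATR]; 2 /n/ transparent; 1 /ʊ/ → [+ATR]; word edge.
From /u/ at 6 rightward: 7 /ɪ/ → [+ATR]; 8 /n/ transparent; 9 /ʊ/ → [+ATR]; 10 /n/ transparent; 11 /ʊ/ → [+ATR]; 12 /n/ transparent; word edge.
From /u/ at 6 leftward: 5 /u/ is itself a trigger — this domain ends here.
[+ATR] positions on the surface: 1 3 5 6 7 9 11.

ʊ~ n ɔ~ n u~ u~ ɪ~ n ʊ~ n ʊ~ n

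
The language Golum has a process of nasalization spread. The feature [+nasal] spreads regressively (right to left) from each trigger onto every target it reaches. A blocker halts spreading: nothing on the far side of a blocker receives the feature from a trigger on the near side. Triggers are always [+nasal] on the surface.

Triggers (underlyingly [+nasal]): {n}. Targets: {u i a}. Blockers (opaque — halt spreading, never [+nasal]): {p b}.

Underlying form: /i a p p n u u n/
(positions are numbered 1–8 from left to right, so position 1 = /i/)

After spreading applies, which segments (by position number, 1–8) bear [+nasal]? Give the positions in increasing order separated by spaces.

From /n/ at 5 leftward: 4 /p/ blocks.
From /n/ at 8 leftward: 7 /u/ → [+nasal]; 6 /u/ → [+nasal]; 5 /n/ is itself a trigger — this domain ends here.
Targets with no active source: positions 1 2 stay [-nasal].

5 6 7 8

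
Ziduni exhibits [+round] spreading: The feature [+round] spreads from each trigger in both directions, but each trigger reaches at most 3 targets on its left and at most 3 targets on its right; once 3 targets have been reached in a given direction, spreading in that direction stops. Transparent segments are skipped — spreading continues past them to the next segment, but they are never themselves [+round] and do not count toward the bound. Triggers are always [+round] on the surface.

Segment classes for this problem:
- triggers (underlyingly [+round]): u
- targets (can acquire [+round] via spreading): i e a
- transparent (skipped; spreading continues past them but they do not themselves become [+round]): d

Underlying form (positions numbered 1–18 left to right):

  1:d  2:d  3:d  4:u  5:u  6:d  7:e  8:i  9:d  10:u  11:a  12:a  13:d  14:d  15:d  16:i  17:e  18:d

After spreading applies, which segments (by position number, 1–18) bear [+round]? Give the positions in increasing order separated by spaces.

4 5 7 8 10 11 12 16

From /u/ at 4 rightward: 5 /u/ is itself a trigger — this domain ends here.
From /u/ at 4 leftward: 3 /d/ transparent; 2 /d/ transparent; 1 /d/ transparent; word edge.
From /u/ at 5 rightward: 6 /d/ transparent; 7 /e/ → [+round]; 8 /i/ → [+round]; 9 /d/ transparent; 10 /u/ is itself a trigger — this domain ends here.
From /u/ at 5 leftward: 4 /u/ is itself a trigger — this domain ends here.
From /u/ at 10 rightward: 11 /a/ → [+round]; 12 /a/ → [+round]; 13 /d/ transparent; 14 /d/ transparent; 15 /d/ transparent; 16 /i/ → [+round]; bound reached.
From /u/ at 10 leftward: 9 /d/ transparent; 8 /i/ → [+round]; 7 /e/ → [+round]; 6 /d/ transparent; 5 /u/ is itself a trigger — this domain ends here.
Target with no active source: position 17 stays [-round].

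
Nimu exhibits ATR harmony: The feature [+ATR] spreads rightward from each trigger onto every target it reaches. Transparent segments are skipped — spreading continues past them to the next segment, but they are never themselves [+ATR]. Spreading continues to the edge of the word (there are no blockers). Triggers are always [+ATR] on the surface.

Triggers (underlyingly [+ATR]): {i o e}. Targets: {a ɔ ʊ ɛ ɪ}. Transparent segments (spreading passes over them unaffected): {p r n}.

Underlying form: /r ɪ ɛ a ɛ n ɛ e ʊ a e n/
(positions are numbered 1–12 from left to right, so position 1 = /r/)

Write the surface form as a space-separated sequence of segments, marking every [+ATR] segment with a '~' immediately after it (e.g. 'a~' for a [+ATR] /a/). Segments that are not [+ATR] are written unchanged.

From /e/ at 8 rightward: 9 /ʊ/ → [+ATR]; 10 /a/ → [+ATR]; 11 /e/ is itself a trigger — this domain ends here.
From /e/ at 11 rightward: 12 /n/ transparent; word edge.
Targets with no active source: positions 2 3 4 5 7 stay [-ATR].
[+ATR] positions on the surface: 8 9 10 11.

r ɪ ɛ a ɛ n ɛ e~ ʊ~ a~ e~ n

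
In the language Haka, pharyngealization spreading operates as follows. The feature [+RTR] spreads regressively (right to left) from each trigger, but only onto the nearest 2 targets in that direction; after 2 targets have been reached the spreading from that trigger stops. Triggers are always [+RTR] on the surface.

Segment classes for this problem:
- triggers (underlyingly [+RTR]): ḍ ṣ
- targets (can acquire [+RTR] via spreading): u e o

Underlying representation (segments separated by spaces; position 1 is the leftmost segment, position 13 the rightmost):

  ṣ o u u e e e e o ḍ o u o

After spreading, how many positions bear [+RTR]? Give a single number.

From /ṣ/ at 1 leftward: word edge.
From /ḍ/ at 10 leftward: 9 /o/ → [+RTR]; 8 /e/ → [+RTR]; bound reached.
Targets with no active source: positions 2 3 4 5 6 7 11 12 13 stay [-emphatic].
[+RTR] positions on the surface: 1 8 9 10.

4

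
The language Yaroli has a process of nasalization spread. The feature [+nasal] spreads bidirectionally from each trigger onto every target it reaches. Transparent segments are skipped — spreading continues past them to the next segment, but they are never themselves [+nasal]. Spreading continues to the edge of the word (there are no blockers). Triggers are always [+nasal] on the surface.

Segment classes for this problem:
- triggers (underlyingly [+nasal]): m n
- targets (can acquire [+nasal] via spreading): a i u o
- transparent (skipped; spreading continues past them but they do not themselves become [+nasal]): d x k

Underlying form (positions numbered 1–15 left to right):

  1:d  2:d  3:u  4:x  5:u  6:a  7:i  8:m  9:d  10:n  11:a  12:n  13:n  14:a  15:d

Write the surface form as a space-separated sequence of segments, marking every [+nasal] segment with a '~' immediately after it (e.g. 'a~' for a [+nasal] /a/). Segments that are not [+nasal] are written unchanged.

d d u~ x u~ a~ i~ m~ d n~ a~ n~ n~ a~ d

From /m/ at 8 rightward: 9 /d/ transparent; 10 /n/ is itself a trigger — this domain ends here.
From /m/ at 8 leftward: 7 /i/ → [+nasal]; 6 /a/ → [+nasal]; 5 /u/ → [+nasal]; 4 /x/ transparent; 3 /u/ → [+nasal]; 2 /d/ transparent; 1 /d/ transparent; word edge.
From /n/ at 10 rightward: 11 /a/ → [+nasal]; 12 /n/ is itself a trigger — this domain ends here.
From /n/ at 10 leftward: 9 /d/ transparent; 8 /m/ is itself a trigger — this domain ends here.
From /n/ at 12 rightward: 13 /n/ is itself a trigger — this domain ends here.
From /n/ at 12 leftward: 11 /a/ → [+nasal]; 10 /n/ is itself a trigger — this domain ends here.
From /n/ at 13 rightward: 14 /a/ → [+nasal]; 15 /d/ transparent; word edge.
From /n/ at 13 leftward: 12 /n/ is itself a trigger — this domain ends here.
[+nasal] positions on the surface: 3 5 6 7 8 10 11 12 13 14.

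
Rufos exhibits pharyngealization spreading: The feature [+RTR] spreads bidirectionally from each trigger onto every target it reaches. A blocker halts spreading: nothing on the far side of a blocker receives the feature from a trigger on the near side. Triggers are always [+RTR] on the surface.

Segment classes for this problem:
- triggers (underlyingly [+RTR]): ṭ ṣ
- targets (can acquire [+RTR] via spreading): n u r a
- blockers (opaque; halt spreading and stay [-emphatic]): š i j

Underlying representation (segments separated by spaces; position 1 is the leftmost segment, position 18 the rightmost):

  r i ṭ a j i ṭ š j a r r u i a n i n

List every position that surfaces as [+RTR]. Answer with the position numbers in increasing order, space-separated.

3 4 7

From /ṭ/ at 3 rightward: 4 /a/ → [+RTR]; 5 /j/ blocks.
From /ṭ/ at 3 leftward: 2 /i/ blocks.
From /ṭ/ at 7 rightward: 8 /š/ blocks.
From /ṭ/ at 7 leftward: 6 /i/ blocks.
Targets with no active source: positions 1 10 11 12 13 15 16 18 stay [-emphatic].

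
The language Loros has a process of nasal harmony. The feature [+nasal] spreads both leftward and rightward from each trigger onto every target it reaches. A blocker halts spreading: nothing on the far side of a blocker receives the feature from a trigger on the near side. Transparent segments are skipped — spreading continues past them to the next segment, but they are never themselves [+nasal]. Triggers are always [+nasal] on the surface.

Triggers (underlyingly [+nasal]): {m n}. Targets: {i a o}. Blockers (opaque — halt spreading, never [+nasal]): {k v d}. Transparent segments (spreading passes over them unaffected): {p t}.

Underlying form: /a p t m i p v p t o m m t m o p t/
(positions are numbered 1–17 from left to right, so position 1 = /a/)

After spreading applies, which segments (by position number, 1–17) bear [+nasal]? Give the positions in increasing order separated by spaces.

From /m/ at 4 rightward: 5 /i/ → [+nasal]; 6 /p/ transparent; 7 /v/ blocks.
From /m/ at 4 leftward: 3 /t/ transparent; 2 /p/ transparent; 1 /a/ → [+nasal]; word edge.
From /m/ at 11 rightward: 12 /m/ is itself a trigger — this domain ends here.
From /m/ at 11 leftward: 10 /o/ → [+nasal]; 9 /t/ transparent; 8 /p/ transparent; 7 /v/ blocks.
From /m/ at 12 rightward: 13 /t/ transparent; 14 /m/ is itself a trigger — this domain ends here.
From /m/ at 12 leftward: 11 /m/ is itself a trigger — this domain ends here.
From /m/ at 14 rightward: 15 /o/ → [+nasal]; 16 /p/ transparent; 17 /t/ transparent; word edge.
From /m/ at 14 leftward: 13 /t/ transparent; 12 /m/ is itself a trigger — this domain ends here.

1 4 5 10 11 12 14 15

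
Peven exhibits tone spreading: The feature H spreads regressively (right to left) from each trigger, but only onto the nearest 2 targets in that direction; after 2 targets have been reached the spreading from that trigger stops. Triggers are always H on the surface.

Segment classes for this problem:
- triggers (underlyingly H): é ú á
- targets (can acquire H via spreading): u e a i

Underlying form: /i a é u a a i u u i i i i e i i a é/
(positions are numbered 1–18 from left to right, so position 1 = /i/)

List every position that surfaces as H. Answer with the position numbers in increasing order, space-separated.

1 2 3 16 17 18

From /é/ at 3 leftward: 2 /a/ → H; 1 /i/ → H; bound reached.
From /é/ at 18 leftward: 17 /a/ → H; 16 /i/ → H; bound reached.
Targets with no active source: positions 4 5 6 7 8 9 10 11 12 13 14 15 stay [-high tone].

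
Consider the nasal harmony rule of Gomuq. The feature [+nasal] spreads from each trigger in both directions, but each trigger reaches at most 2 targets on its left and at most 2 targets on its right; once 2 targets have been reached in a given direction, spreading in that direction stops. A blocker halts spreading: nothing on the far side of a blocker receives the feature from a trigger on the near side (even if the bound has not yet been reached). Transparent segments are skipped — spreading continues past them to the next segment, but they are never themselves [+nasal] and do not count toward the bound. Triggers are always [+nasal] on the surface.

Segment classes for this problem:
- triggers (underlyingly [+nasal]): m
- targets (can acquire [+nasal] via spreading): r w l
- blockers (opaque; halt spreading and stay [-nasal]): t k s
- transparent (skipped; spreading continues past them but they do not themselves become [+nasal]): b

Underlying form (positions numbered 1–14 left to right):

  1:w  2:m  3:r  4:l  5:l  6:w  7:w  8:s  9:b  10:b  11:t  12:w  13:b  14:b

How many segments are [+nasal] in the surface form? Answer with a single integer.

4

From /m/ at 2 rightward: 3 /r/ → [+nasal]; 4 /l/ → [+nasal]; bound reached.
From /m/ at 2 leftward: 1 /w/ → [+nasal]; word edge.
Targets with no active source: positions 5 6 7 12 stay [-nasal].
[+nasal] positions on the surface: 1 2 3 4.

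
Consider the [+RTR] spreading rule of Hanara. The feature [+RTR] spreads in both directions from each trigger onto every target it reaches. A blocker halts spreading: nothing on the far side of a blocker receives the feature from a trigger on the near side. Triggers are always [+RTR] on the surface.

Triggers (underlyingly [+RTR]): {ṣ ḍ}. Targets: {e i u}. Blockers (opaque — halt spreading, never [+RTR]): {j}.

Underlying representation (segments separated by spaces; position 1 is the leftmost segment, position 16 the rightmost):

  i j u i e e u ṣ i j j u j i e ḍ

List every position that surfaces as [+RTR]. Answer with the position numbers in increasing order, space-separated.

3 4 5 6 7 8 9 14 15 16

From /ṣ/ at 8 rightward: 9 /i/ → [+RTR]; 10 /j/ blocks.
From /ṣ/ at 8 leftward: 7 /u/ → [+RTR]; 6 /e/ → [+RTR]; 5 /e/ → [+RTR]; 4 /i/ → [+RTR]; 3 /u/ → [+RTR]; 2 /j/ blocks.
From /ḍ/ at 16 rightward: word edge.
From /ḍ/ at 16 leftward: 15 /e/ → [+RTR]; 14 /i/ → [+RTR]; 13 /j/ blocks.
Targets with no active source: positions 1 12 stay [-emphatic].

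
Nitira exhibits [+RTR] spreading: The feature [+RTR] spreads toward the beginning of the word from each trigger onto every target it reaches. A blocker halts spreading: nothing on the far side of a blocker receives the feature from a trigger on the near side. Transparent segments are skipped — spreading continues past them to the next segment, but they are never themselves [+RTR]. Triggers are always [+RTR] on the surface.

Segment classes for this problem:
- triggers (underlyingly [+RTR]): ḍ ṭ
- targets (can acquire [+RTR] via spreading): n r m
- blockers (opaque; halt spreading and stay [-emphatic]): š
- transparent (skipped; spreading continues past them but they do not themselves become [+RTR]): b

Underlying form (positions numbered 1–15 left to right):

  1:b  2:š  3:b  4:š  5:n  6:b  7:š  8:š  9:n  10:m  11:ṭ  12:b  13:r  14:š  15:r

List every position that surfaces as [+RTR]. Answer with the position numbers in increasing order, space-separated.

From /ṭ/ at 11 leftward: 10 /m/ → [+RTR]; 9 /n/ → [+RTR]; 8 /š/ blocks.
Targets with no active source: positions 5 13 15 stay [-emphatic].

9 10 11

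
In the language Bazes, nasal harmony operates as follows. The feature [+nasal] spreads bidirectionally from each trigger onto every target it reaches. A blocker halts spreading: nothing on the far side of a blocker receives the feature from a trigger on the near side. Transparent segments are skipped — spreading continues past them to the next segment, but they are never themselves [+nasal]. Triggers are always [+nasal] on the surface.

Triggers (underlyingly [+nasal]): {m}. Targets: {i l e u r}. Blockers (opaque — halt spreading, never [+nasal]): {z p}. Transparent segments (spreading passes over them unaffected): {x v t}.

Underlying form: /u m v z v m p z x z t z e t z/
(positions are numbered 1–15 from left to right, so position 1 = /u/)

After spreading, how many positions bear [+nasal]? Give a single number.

From /m/ at 2 rightward: 3 /v/ transparent; 4 /z/ blocks.
From /m/ at 2 leftward: 1 /u/ → [+nasal]; word edge.
From /m/ at 6 rightward: 7 /p/ blocks.
From /m/ at 6 leftward: 5 /v/ transparent; 4 /z/ blocks.
Target with no active source: position 13 stays [-nasal].
[+nasal] positions on the surface: 1 2 6.

3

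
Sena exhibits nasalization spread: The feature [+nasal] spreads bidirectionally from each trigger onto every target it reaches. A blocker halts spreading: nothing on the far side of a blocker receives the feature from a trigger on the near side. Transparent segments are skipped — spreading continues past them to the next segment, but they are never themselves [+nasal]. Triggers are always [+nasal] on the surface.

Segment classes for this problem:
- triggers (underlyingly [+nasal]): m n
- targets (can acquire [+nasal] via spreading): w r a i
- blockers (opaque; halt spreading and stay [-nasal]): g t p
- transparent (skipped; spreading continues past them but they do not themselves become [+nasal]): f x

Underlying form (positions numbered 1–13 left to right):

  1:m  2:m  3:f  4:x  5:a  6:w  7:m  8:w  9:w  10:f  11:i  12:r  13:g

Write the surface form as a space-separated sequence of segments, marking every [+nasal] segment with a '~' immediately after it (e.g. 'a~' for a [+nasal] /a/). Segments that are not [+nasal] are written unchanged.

From /m/ at 1 rightward: 2 /m/ is itself a trigger — this domain ends here.
From /m/ at 1 leftward: word edge.
From /m/ at 2 rightward: 3 /f/ transparent; 4 /x/ transparent; 5 /a/ → [+nasal]; 6 /w/ → [+nasal]; 7 /m/ is itself a trigger — this domain ends here.
From /m/ at 2 leftward: 1 /m/ is itself a trigger — this domain ends here.
From /m/ at 7 rightward: 8 /w/ → [+nasal]; 9 /w/ → [+nasal]; 10 /f/ transparent; 11 /i/ → [+nasal]; 12 /r/ → [+nasal]; 13 /g/ blocks.
From /m/ at 7 leftward: 6 /w/ → [+nasal]; 5 /a/ → [+nasal]; 4 /x/ transparent; 3 /f/ transparent; 2 /m/ is itself a trigger — this domain ends here.
[+nasal] positions on the surface: 1 2 5 6 7 8 9 11 12.

m~ m~ f x a~ w~ m~ w~ w~ f i~ r~ g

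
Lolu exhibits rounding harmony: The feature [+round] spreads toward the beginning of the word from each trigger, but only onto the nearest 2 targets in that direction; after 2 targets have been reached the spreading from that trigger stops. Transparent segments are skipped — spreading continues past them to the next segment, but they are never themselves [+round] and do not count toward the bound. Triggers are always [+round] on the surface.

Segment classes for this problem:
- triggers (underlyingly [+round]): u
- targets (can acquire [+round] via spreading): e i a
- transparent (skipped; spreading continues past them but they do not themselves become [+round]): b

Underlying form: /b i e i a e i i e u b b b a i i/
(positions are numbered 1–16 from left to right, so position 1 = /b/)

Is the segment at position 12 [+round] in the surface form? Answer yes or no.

From /u/ at 10 leftward: 9 /e/ → [+round]; 8 /i/ → [+round]; bound reached.
Targets with no active source: positions 2 3 4 5 6 7 14 15 16 stay [-round].
[+round] positions on the surface: 8 9 10.

no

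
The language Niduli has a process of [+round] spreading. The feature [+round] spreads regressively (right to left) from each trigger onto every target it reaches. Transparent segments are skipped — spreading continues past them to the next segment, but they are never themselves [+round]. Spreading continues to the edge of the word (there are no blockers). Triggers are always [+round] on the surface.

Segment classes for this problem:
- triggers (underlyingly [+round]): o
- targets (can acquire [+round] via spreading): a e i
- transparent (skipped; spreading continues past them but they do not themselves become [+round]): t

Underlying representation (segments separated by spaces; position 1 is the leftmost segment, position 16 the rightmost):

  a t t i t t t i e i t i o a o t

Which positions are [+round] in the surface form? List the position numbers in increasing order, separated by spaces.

From /o/ at 13 leftward: 12 /i/ → [+round]; 11 /t/ transparent; 10 /i/ → [+round]; 9 /e/ → [+round]; 8 /i/ → [+round]; 7 /t/ transparent; 6 /t/ transparent; 5 /t/ transparent; 4 /i/ → [+round]; 3 /t/ transparent; 2 /t/ transparent; 1 /a/ → [+round]; word edge.
From /o/ at 15 leftward: 14 /a/ → [+round]; 13 /o/ is itself a trigger — this domain ends here.

1 4 8 9 10 12 13 14 15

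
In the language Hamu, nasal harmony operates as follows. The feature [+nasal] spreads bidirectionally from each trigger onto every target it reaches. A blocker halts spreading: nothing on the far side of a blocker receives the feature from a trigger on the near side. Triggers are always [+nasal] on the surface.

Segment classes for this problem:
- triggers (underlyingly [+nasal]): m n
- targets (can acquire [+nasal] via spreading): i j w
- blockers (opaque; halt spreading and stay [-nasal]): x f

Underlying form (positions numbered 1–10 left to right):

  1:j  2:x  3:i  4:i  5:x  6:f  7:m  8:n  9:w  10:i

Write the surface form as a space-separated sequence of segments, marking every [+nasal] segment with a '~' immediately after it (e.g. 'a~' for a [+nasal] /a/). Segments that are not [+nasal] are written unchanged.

From /m/ at 7 rightward: 8 /n/ is itself a trigger — this domain ends here.
From /m/ at 7 leftward: 6 /f/ blocks.
From /n/ at 8 rightward: 9 /w/ → [+nasal]; 10 /i/ → [+nasal]; word edge.
From /n/ at 8 leftward: 7 /m/ is itself a trigger — this domain ends here.
Targets with no active source: positions 1 3 4 stay [-nasal].
[+nasal] positions on the surface: 7 8 9 10.

j x i i x f m~ n~ w~ i~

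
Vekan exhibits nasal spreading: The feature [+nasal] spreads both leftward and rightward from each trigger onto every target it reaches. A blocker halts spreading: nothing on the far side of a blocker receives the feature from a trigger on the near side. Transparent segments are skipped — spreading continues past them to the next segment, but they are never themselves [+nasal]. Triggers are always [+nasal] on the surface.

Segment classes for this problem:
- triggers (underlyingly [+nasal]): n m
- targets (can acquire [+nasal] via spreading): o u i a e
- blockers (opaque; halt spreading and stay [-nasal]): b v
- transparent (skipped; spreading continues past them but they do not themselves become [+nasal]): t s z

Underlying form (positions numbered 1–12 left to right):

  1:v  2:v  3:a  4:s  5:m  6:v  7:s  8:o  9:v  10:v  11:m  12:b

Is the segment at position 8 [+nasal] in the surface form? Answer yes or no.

no

From /m/ at 5 rightward: 6 /v/ blocks.
From /m/ at 5 leftward: 4 /s/ transparent; 3 /a/ → [+nasal]; 2 /v/ blocks.
From /m/ at 11 rightward: 12 /b/ blocks.
From /m/ at 11 leftward: 10 /v/ blocks.
Target with no active source: position 8 stays [-nasal].
[+nasal] positions on the surface: 3 5 11.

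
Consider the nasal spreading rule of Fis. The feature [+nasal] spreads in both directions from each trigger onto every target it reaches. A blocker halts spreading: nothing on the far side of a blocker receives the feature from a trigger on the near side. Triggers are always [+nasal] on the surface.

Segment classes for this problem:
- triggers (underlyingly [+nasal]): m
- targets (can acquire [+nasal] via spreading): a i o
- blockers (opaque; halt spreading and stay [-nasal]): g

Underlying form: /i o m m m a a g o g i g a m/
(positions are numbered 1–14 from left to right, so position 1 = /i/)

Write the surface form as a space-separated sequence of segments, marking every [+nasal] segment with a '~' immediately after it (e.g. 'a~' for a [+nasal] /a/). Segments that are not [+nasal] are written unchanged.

i~ o~ m~ m~ m~ a~ a~ g o g i g a~ m~

From /m/ at 3 rightward: 4 /m/ is itself a trigger — this domain ends here.
From /m/ at 3 leftward: 2 /o/ → [+nasal]; 1 /i/ → [+nasal]; word edge.
From /m/ at 4 rightward: 5 /m/ is itself a trigger — this domain ends here.
From /m/ at 4 leftward: 3 /m/ is itself a trigger — this domain ends here.
From /m/ at 5 rightward: 6 /a/ → [+nasal]; 7 /a/ → [+nasal]; 8 /g/ blocks.
From /m/ at 5 leftward: 4 /m/ is itself a trigger — this domain ends here.
From /m/ at 14 rightward: word edge.
From /m/ at 14 leftward: 13 /a/ → [+nasal]; 12 /g/ blocks.
Targets with no active source: positions 9 11 stay [-nasal].
[+nasal] positions on the surface: 1 2 3 4 5 6 7 13 14.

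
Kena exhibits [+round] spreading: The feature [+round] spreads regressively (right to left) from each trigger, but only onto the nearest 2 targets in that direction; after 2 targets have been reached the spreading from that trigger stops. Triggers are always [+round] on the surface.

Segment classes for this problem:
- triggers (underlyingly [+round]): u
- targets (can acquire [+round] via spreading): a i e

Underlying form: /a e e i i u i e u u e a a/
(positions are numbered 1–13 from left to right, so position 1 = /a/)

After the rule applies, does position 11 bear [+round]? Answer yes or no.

no

From /u/ at 6 leftward: 5 /i/ → [+round]; 4 /i/ → [+round]; bound reached.
From /u/ at 9 leftward: 8 /e/ → [+round]; 7 /i/ → [+round]; bound reached.
From /u/ at 10 leftward: 9 /u/ is itself a trigger — this domain ends here.
Targets with no active source: positions 1 2 3 11 12 13 stay [-round].
[+round] positions on the surface: 4 5 6 7 8 9 10.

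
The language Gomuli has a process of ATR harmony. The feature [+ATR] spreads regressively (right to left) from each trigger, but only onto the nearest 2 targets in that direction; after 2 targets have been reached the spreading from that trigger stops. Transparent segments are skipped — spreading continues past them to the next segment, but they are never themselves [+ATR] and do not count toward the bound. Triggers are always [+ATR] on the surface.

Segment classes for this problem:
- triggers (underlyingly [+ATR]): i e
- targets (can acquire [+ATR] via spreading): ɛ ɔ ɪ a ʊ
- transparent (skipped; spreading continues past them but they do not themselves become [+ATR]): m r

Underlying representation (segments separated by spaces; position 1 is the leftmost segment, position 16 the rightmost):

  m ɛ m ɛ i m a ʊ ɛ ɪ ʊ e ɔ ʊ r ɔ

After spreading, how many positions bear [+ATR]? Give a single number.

From /i/ at 5 leftward: 4 /ɛ/ → [+ATR]; 3 /m/ transparent; 2 /ɛ/ → [+ATR]; bound reached.
From /e/ at 12 leftward: 11 /ʊ/ → [+ATR]; 10 /ɪ/ → [+ATR]; bound reached.
Targets with no active source: positions 7 8 9 13 14 16 stay [-ATR].
[+ATR] positions on the surface: 2 4 5 10 11 12.

6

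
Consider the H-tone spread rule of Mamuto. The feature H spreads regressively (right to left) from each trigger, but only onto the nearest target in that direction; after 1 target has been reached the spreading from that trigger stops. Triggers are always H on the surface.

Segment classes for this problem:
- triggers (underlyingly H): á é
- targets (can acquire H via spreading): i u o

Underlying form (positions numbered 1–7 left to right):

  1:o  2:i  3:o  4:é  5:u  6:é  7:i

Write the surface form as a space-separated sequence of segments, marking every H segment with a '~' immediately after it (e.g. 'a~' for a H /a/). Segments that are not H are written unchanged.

From /é/ at 4 leftward: 3 /o/ → H; bound reached.
From /é/ at 6 leftward: 5 /u/ → H; bound reached.
Targets with no active source: positions 1 2 7 stay [-high tone].
H positions on the surface: 3 4 5 6.

o i o~ é~ u~ é~ i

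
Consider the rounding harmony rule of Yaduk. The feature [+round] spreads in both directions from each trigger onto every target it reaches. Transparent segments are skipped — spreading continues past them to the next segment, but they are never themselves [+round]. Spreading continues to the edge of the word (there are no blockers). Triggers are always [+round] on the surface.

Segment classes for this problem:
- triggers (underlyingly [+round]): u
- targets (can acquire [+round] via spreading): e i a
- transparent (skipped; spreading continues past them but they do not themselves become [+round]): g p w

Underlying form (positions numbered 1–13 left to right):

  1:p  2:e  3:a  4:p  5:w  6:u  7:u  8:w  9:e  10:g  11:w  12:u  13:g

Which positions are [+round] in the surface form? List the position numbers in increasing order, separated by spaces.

2 3 6 7 9 12

From /u/ at 6 rightward: 7 /u/ is itself a trigger — this domain ends here.
From /u/ at 6 leftward: 5 /w/ transparent; 4 /p/ transparent; 3 /a/ → [+round]; 2 /e/ → [+round]; 1 /p/ transparent; word edge.
From /u/ at 7 rightward: 8 /w/ transparent; 9 /e/ → [+round]; 10 /g/ transparent; 11 /w/ transparent; 12 /u/ is itself a trigger — this domain ends here.
From /u/ at 7 leftward: 6 /u/ is itself a trigger — this domain ends here.
From /u/ at 12 rightward: 13 /g/ transparent; word edge.
From /u/ at 12 leftward: 11 /w/ transparent; 10 /g/ transparent; 9 /e/ → [+round]; 8 /w/ transparent; 7 /u/ is itself a trigger — this domain ends here.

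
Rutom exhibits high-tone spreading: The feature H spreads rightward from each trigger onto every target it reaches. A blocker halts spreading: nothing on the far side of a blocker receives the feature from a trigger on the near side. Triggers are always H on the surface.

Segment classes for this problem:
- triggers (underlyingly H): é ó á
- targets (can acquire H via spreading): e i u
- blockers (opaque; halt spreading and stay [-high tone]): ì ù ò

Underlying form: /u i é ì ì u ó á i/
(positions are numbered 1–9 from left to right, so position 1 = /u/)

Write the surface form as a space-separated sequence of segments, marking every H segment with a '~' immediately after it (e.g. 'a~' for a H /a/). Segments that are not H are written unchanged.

From /é/ at 3 rightward: 4 /ì/ blocks.
From /ó/ at 7 rightward: 8 /á/ is itself a trigger — this domain ends here.
From /á/ at 8 rightward: 9 /i/ → H; word edge.
Targets with no active source: positions 1 2 6 stay [-high tone].
H positions on the surface: 3 7 8 9.

u i é~ ì ì u ó~ á~ i~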